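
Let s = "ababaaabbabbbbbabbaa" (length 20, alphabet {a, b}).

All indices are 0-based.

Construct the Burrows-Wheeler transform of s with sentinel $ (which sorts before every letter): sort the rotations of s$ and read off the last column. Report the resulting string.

rank  rotation               last
    0  $ababaaabbabbbbbabbaa  a
    1  a$ababaaabbabbbbbabba  a
    2  aa$ababaaabbabbbbbabb  b
    3  aaabbabbbbbabbaa$abab  b
    4  aabbabbbbbabbaa$ababa  a
    5  abaaabbabbbbbabbaa$ab  b
    6  ababaaabbabbbbbabbaa$  $
    7  abbaa$ababaaabbabbbbb  b
    8  abbabbbbbabbaa$ababaa  a
    9  abbbbbabbaa$ababaaabb  b
   10  baa$ababaaabbabbbbbab  b
   11  baaabbabbbbbabbaa$aba  a
   12  babaaabbabbbbbabbaa$a  a
   13  babbaa$ababaaabbabbbb  b
   14  babbbbbabbaa$ababaaab  b
   15  bbaa$ababaaabbabbbbba  a
   16  bbabbaa$ababaaabbabbb  b
   17  bbabbbbbabbaa$ababaaa  a
   18  bbbabbaa$ababaaabbabb  b
   19  bbbbabbaa$ababaaabbab  b
   20  bbbbbabbaa$ababaaabba  a

aabbab$babbaabbababba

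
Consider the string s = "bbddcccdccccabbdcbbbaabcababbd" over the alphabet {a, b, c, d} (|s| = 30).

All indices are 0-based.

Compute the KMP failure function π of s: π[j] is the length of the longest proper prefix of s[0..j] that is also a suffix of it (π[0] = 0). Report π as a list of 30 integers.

[0, 1, 0, 0, 0, 0, 0, 0, 0, 0, 0, 0, 0, 1, 2, 3, 0, 1, 2, 2, 0, 0, 1, 0, 0, 1, 0, 1, 2, 3]

π[0] = 0
j=1 s[j]='b': π[1]=1 (border 'b')
j=2 s[j]='d': k: 1→0; π[2]=0 (border '')
j=3 s[j]='d': π[3]=0 (border '')
j=4 s[j]='c': π[4]=0 (border '')
j=5 s[j]='c': π[5]=0 (border '')
j=6 s[j]='c': π[6]=0 (border '')
j=7 s[j]='d': π[7]=0 (border '')
j=8 s[j]='c': π[8]=0 (border '')
j=9 s[j]='c': π[9]=0 (border '')
j=10 s[j]='c': π[10]=0 (border '')
j=11 s[j]='c': π[11]=0 (border '')
j=12 s[j]='a': π[12]=0 (border '')
j=13 s[j]='b': π[13]=1 (border 'b')
j=14 s[j]='b': π[14]=2 (border 'bb')
j=15 s[j]='d': π[15]=3 (border 'bbd')
j=16 s[j]='c': k: 3→0; π[16]=0 (border '')
j=17 s[j]='b': π[17]=1 (border 'b')
j=18 s[j]='b': π[18]=2 (border 'bb')
j=19 s[j]='b': k: 2→1; π[19]=2 (border 'bb')
j=20 s[j]='a': k: 2→1→0; π[20]=0 (border '')
j=21 s[j]='a': π[21]=0 (border '')
j=22 s[j]='b': π[22]=1 (border 'b')
j=23 s[j]='c': k: 1→0; π[23]=0 (border '')
j=24 s[j]='a': π[24]=0 (border '')
j=25 s[j]='b': π[25]=1 (border 'b')
j=26 s[j]='a': k: 1→0; π[26]=0 (border '')
j=27 s[j]='b': π[27]=1 (border 'b')
j=28 s[j]='b': π[28]=2 (border 'bb')
j=29 s[j]='d': π[29]=3 (border 'bbd')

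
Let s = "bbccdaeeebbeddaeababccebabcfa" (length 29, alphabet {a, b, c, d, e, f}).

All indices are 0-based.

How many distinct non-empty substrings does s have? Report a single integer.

396

sorted suffixes:
  #0 SA[0]=28  'a'
  #1 SA[1]=16  'ababccebabcfa'
  #2 SA[2]=18  'abccebabcfa'
  #3 SA[3]=24  'abcfa'
  #4 SA[4]=14  'aeababccebabcfa'
  #5 SA[5]=5  'aeeebbeddaeababccebabcfa'
  #6 SA[6]=17  'babccebabcfa'
  #7 SA[7]=23  'babcfa'
  #8 SA[8]=0  'bbccdaeeebbeddaeababccebabcfa'
  #9 SA[9]=9  'bbeddaeababccebabcfa'
  #10 SA[10]=1  'bccdaeeebbeddaeababccebabcfa'
  #11 SA[11]=19  'bccebabcfa'
  #12 SA[12]=25  'bcfa'
  #13 SA[13]=10  'beddaeababccebabcfa'
  #14 SA[14]=2  'ccdaeeebbeddaeababccebabcfa'
  #15 SA[15]=20  'ccebabcfa'
  #16 SA[16]=3  'cdaeeebbeddaeababccebabcfa'
  #17 SA[17]=21  'cebabcfa'
  #18 SA[18]=26  'cfa'
  #19 SA[19]=13  'daeababccebabcfa'
  #20 SA[20]=4  'daeeebbeddaeababccebabcfa'
  #21 SA[21]=12  'ddaeababccebabcfa'
  #22 SA[22]=15  'eababccebabcfa'
  #23 SA[23]=22  'ebabcfa'
  #24 SA[24]=8  'ebbeddaeababccebabcfa'
  #25 SA[25]=11  'eddaeababccebabcfa'
  #26 SA[26]=7  'eebbeddaeababccebabcfa'
  #27 SA[27]=6  'eeebbeddaeababccebabcfa'
  #28 SA[28]=27  'fa'

SA = [28, 16, 18, 24, 14, 5, 17, 23, 0, 9, 1, 19, 25, 10, 2, 20, 3, 21, 26, 13, 4, 12, 15, 22, 8, 11, 7, 6, 27]
rank  pair      lcp
   1  s[28:],s[16:]  1  'a'
   2  s[16:],s[18:]  2  'ab'
   3  s[18:],s[24:]  3  'abc'
   4  s[24:],s[14:]  1  'a'
   5  s[14:],s[5:]  2  'ae'
   6  s[5:],s[17:]  0  ''
   7  s[17:],s[23:]  4  'babc'
   8  s[23:],s[0:]  1  'b'
   9  s[0:],s[9:]  2  'bb'
  10  s[9:],s[1:]  1  'b'
  11  s[1:],s[19:]  3  'bcc'
  12  s[19:],s[25:]  2  'bc'
  13  s[25:],s[10:]  1  'b'
  14  s[10:],s[2:]  0  ''
  15  s[2:],s[20:]  2  'cc'
  16  s[20:],s[3:]  1  'c'
  17  s[3:],s[21:]  1  'c'
  18  s[21:],s[26:]  1  'c'
  19  s[26:],s[13:]  0  ''
  20  s[13:],s[4:]  3  'dae'
  21  s[4:],s[12:]  1  'd'
  22  s[12:],s[15:]  0  ''
  23  s[15:],s[22:]  1  'e'
  24  s[22:],s[8:]  2  'eb'
  25  s[8:],s[11:]  1  'e'
  26  s[11:],s[7:]  1  'e'
  27  s[7:],s[6:]  2  'ee'
  28  s[6:],s[27:]  0  ''

n(n+1)/2 = 29·30/2 = 435
Σ LCP = 0 + 1 + 2 + 3 + 1 + 2 + 0 + 4 + 1 + 2 + 1 + 3 + 2 + 1 + 0 + 2 + 1 + 1 + 1 + 0 + 3 + 1 + 0 + 1 + 2 + 1 + 1 + 2 + 0 = 39
distinct = 435 − 39 = 396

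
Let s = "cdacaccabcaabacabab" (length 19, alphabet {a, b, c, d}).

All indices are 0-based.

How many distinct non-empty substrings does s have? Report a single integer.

163

rank | idx | suffix
   0 |  10 | aabacabab
   1 |  17 | ab
   2 |  15 | abab
   3 |  11 | abacabab
   4 |   7 | abcaabacabab
   5 |  13 | acabab
   6 |   2 | acaccabcaabacabab
   7 |   4 | accabcaabacabab
   8 |  18 | b
   9 |  16 | bab
  10 |  12 | bacabab
  11 |   8 | bcaabacabab
  12 |   9 | caabacabab
  13 |  14 | cabab
  14 |   6 | cabcaabacabab
  15 |   3 | caccabcaabacabab
  16 |   5 | ccabcaabacabab
  17 |   0 | cdacaccabcaabacabab
  18 |   1 | dacaccabcaabacabab

SA = [10, 17, 15, 11, 7, 13, 2, 4, 18, 16, 12, 8, 9, 14, 6, 3, 5, 0, 1]
[i] adj suffixes → lcp
  [1] 10/17 → 1 ('a')
  [2] 17/15 → 2 ('ab')
  [3] 15/11 → 3 ('aba')
  [4] 11/7 → 2 ('ab')
  [5] 7/13 → 1 ('a')
  [6] 13/2 → 3 ('aca')
  [7] 2/4 → 2 ('ac')
  [8] 4/18 → 0 ('')
  [9] 18/16 → 1 ('b')
  [10] 16/12 → 2 ('ba')
  [11] 12/8 → 1 ('b')
  [12] 8/9 → 0 ('')
  [13] 9/14 → 2 ('ca')
  [14] 14/6 → 3 ('cab')
  [15] 6/3 → 2 ('ca')
  [16] 3/5 → 1 ('c')
  [17] 5/0 → 1 ('c')
  [18] 0/1 → 0 ('')

n(n+1)/2 = 19·20/2 = 190
Σ LCP = 0 + 1 + 2 + 3 + 2 + 1 + 3 + 2 + 0 + 1 + 2 + 1 + 0 + 2 + 3 + 2 + 1 + 1 + 0 = 27
distinct = 190 − 27 = 163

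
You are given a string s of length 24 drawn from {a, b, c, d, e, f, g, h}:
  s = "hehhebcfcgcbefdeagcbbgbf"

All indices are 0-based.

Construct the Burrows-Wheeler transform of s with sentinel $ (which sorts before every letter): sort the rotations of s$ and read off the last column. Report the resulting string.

rank  rotation                   last
    0  $hehhebcfcgcbefdeagcbbgbf  f
    1  agcbbgbf$hehhebcfcgcbefde  e
    2  bbgbf$hehhebcfcgcbefdeagc  c
    3  bcfcgcbefdeagcbbgbf$hehhe  e
    4  befdeagcbbgbf$hehhebcfcgc  c
    5  bf$hehhebcfcgcbefdeagcbbg  g
    6  bgbf$hehhebcfcgcbefdeagcb  b
    7  cbbgbf$hehhebcfcgcbefdeag  g
    8  cbefdeagcbbgbf$hehhebcfcg  g
    9  cfcgcbefdeagcbbgbf$hehheb  b
   10  cgcbefdeagcbbgbf$hehhebcf  f
   11  deagcbbgbf$hehhebcfcgcbef  f
   12  eagcbbgbf$hehhebcfcgcbefd  d
   13  ebcfcgcbefdeagcbbgbf$hehh  h
   14  efdeagcbbgbf$hehhebcfcgcb  b
   15  ehhebcfcgcbefdeagcbbgbf$h  h
   16  f$hehhebcfcgcbefdeagcbbgb  b
   17  fcgcbefdeagcbbgbf$hehhebc  c
   18  fdeagcbbgbf$hehhebcfcgcbe  e
   19  gbf$hehhebcfcgcbefdeagcbb  b
   20  gcbbgbf$hehhebcfcgcbefdea  a
   21  gcbefdeagcbbgbf$hehhebcfc  c
   22  hebcfcgcbefdeagcbbgbf$heh  h
   23  hehhebcfcgcbefdeagcbbgbf$  $
   24  hhebcfcgcbefdeagcbbgbf$he  e

fececgbggbffdhbhbcebach$e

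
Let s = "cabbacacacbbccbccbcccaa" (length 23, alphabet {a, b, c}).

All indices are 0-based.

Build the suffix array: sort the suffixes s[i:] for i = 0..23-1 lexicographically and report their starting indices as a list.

[22, 21, 1, 4, 6, 8, 3, 2, 10, 11, 14, 17, 20, 0, 5, 7, 9, 13, 16, 19, 12, 15, 18]

sorted suffixes:
  #0 SA[0]=22  'a'
  #1 SA[1]=21  'aa'
  #2 SA[2]=1  'abbacacacbbccbccbcccaa'
  #3 SA[3]=4  'acacacbbccbccbcccaa'
  #4 SA[4]=6  'acacbbccbccbcccaa'
  #5 SA[5]=8  'acbbccbccbcccaa'
  #6 SA[6]=3  'bacacacbbccbccbcccaa'
  #7 SA[7]=2  'bbacacacbbccbccbcccaa'
  #8 SA[8]=10  'bbccbccbcccaa'
  #9 SA[9]=11  'bccbccbcccaa'
  #10 SA[10]=14  'bccbcccaa'
  #11 SA[11]=17  'bcccaa'
  #12 SA[12]=20  'caa'
  #13 SA[13]=0  'cabbacacacbbccbccbcccaa'
  #14 SA[14]=5  'cacacbbccbccbcccaa'
  #15 SA[15]=7  'cacbbccbccbcccaa'
  #16 SA[16]=9  'cbbccbccbcccaa'
  #17 SA[17]=13  'cbccbcccaa'
  #18 SA[18]=16  'cbcccaa'
  #19 SA[19]=19  'ccaa'
  #20 SA[20]=12  'ccbccbcccaa'
  #21 SA[21]=15  'ccbcccaa'
  #22 SA[22]=18  'cccaa'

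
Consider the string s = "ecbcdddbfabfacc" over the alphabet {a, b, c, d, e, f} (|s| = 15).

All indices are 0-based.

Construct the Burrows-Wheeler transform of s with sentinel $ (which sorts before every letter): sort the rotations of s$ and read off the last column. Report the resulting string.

rank  rotation          last
    0  $ecbcdddbfabfacc  c
    1  abfacc$ecbcdddbf  f
    2  acc$ecbcdddbfabf  f
    3  bcdddbfabfacc$ec  c
    4  bfabfacc$ecbcddd  d
    5  bfacc$ecbcdddbfa  a
    6  c$ecbcdddbfabfac  c
    7  cbcdddbfabfacc$e  e
    8  cc$ecbcdddbfabfa  a
    9  cdddbfabfacc$ecb  b
   10  dbfabfacc$ecbcdd  d
   11  ddbfabfacc$ecbcd  d
   12  dddbfabfacc$ecbc  c
   13  ecbcdddbfabfacc$  $
   14  fabfacc$ecbcdddb  b
   15  facc$ecbcdddbfab  b

cffcdaceabddc$bb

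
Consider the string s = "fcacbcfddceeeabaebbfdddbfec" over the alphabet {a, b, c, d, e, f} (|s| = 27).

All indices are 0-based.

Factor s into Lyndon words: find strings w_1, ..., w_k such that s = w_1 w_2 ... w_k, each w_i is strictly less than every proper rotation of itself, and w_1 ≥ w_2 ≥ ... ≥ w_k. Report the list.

["f", "c", "acbcfddceee", "abaebbfdddbfec"]

emit factor 1: 'f' (i=0, period=1)
emit factor 2: 'c' (i=1, period=1)
emit factor 3: 'acbcfddceee' (i=2, period=11)
emit factor 4: 'abaebbfdddbfec' (i=13, period=14)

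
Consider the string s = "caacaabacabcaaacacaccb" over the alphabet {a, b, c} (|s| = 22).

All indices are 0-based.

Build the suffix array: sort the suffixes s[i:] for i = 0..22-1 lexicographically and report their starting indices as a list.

[12, 4, 1, 13, 5, 9, 2, 7, 14, 16, 18, 21, 6, 10, 11, 3, 0, 8, 15, 17, 20, 19]

rank→(start, suffix):
  0 → (12, 'aaacacaccb')
  1 → (4, 'aabacabcaaacacaccb')
  2 → (1, 'aacaabacabcaaacacaccb')
  3 → (13, 'aacacaccb')
  4 → (5, 'abacabcaaacacaccb')
  5 → (9, 'abcaaacacaccb')
  6 → (2, 'acaabacabcaaacacaccb')
  7 → (7, 'acabcaaacacaccb')
  8 → (14, 'acacaccb')
  9 → (16, 'acaccb')
  10 → (18, 'accb')
  11 → (21, 'b')
  12 → (6, 'bacabcaaacacaccb')
  13 → (10, 'bcaaacacaccb')
  14 → (11, 'caaacacaccb')
  15 → (3, 'caabacabcaaacacaccb')
  16 → (0, 'caacaabacabcaaacacaccb')
  17 → (8, 'cabcaaacacaccb')
  18 → (15, 'cacaccb')
  19 → (17, 'caccb')
  20 → (20, 'cb')
  21 → (19, 'ccb')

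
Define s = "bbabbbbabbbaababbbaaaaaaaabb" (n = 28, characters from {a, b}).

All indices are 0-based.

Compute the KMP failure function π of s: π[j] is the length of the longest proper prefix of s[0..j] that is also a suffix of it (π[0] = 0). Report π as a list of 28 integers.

π[0] = 0
j=1 s[j]='b': π[1]=1 (border 'b')
j=2 s[j]='a': k: 1→0; π[2]=0 (border '')
j=3 s[j]='b': π[3]=1 (border 'b')
j=4 s[j]='b': π[4]=2 (border 'bb')
j=5 s[j]='b': k: 2→1; π[5]=2 (border 'bb')
j=6 s[j]='b': k: 2→1; π[6]=2 (border 'bb')
j=7 s[j]='a': π[7]=3 (border 'bba')
j=8 s[j]='b': π[8]=4 (border 'bbab')
j=9 s[j]='b': π[9]=5 (border 'bbabb')
j=10 s[j]='b': π[10]=6 (border 'bbabbb')
j=11 s[j]='a': k: 6→2; π[11]=3 (border 'bba')
j=12 s[j]='a': k: 3→0; π[12]=0 (border '')
j=13 s[j]='b': π[13]=1 (border 'b')
j=14 s[j]='a': k: 1→0; π[14]=0 (border '')
j=15 s[j]='b': π[15]=1 (border 'b')
j=16 s[j]='b': π[16]=2 (border 'bb')
j=17 s[j]='b': k: 2→1; π[17]=2 (border 'bb')
j=18 s[j]='a': π[18]=3 (border 'bba')
j=19 s[j]='a': k: 3→0; π[19]=0 (border '')
j=20 s[j]='a': π[20]=0 (border '')
j=21 s[j]='a': π[21]=0 (border '')
j=22 s[j]='a': π[22]=0 (border '')
j=23 s[j]='a': π[23]=0 (border '')
j=24 s[j]='a': π[24]=0 (border '')
j=25 s[j]='a': π[25]=0 (border '')
j=26 s[j]='b': π[26]=1 (border 'b')
j=27 s[j]='b': π[27]=2 (border 'bb')

[0, 1, 0, 1, 2, 2, 2, 3, 4, 5, 6, 3, 0, 1, 0, 1, 2, 2, 3, 0, 0, 0, 0, 0, 0, 0, 1, 2]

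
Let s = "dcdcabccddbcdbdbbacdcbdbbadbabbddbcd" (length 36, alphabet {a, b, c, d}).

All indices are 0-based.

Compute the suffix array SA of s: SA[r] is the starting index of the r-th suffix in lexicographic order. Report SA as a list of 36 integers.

[28, 4, 17, 25, 27, 16, 24, 15, 23, 29, 5, 33, 10, 13, 21, 30, 3, 20, 6, 34, 11, 1, 18, 7, 35, 26, 14, 22, 32, 9, 12, 2, 19, 0, 31, 8]

rank→(start, suffix):
  0 → (28, 'abbddbcd')
  1 → (4, 'abccddbcdbdbbacdcbdbbadbabbddbcd')
  2 → (17, 'acdcbdbbadbabbddbcd')
  3 → (25, 'adbabbddbcd')
  4 → (27, 'babbddbcd')
  5 → (16, 'bacdcbdbbadbabbddbcd')
  6 → (24, 'badbabbddbcd')
  7 → (15, 'bbacdcbdbbadbabbddbcd')
  8 → (23, 'bbadbabbddbcd')
  9 → (29, 'bbddbcd')
  10 → (5, 'bccddbcdbdbbacdcbdbbadbabbddbcd')
  11 → (33, 'bcd')
  12 → (10, 'bcdbdbbacdcbdbbadbabbddbcd')
  13 → (13, 'bdbbacdcbdbbadbabbddbcd')
  14 → (21, 'bdbbadbabbddbcd')
  15 → (30, 'bddbcd')
  16 → (3, 'cabccddbcdbdbbacdcbdbbadbabbddbcd')
  17 → (20, 'cbdbbadbabbddbcd')
  18 → (6, 'ccddbcdbdbbacdcbdbbadbabbddbcd')
  19 → (34, 'cd')
  20 → (11, 'cdbdbbacdcbdbbadbabbddbcd')
  21 → (1, 'cdcabccddbcdbdbbacdcbdbbadbabbddbcd')
  22 → (18, 'cdcbdbbadbabbddbcd')
  23 → (7, 'cddbcdbdbbacdcbdbbadbabbddbcd')
  24 → (35, 'd')
  25 → (26, 'dbabbddbcd')
  26 → (14, 'dbbacdcbdbbadbabbddbcd')
  27 → (22, 'dbbadbabbddbcd')
  28 → (32, 'dbcd')
  29 → (9, 'dbcdbdbbacdcbdbbadbabbddbcd')
  30 → (12, 'dbdbbacdcbdbbadbabbddbcd')
  31 → (2, 'dcabccddbcdbdbbacdcbdbbadbabbddbcd')
  32 → (19, 'dcbdbbadbabbddbcd')
  33 → (0, 'dcdcabccddbcdbdbbacdcbdbbadbabbddbcd')
  34 → (31, 'ddbcd')
  35 → (8, 'ddbcdbdbbacdcbdbbadbabbddbcd')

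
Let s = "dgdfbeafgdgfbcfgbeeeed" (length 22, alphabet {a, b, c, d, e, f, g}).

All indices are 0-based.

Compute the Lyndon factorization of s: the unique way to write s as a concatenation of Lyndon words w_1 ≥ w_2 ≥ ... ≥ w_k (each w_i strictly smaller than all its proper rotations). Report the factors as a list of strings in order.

["dg", "df", "be", "afgdgfbcfgbeeeed"]

emit factor 1: 'dg' (i=0, period=2)
emit factor 2: 'df' (i=2, period=2)
emit factor 3: 'be' (i=4, period=2)
emit factor 4: 'afgdgfbcfgbeeeed' (i=6, period=16)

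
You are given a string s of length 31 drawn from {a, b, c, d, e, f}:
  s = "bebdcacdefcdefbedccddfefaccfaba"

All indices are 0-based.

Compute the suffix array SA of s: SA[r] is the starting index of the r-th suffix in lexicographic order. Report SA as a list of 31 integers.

[30, 28, 24, 5, 29, 2, 0, 14, 4, 17, 25, 18, 10, 6, 26, 3, 16, 19, 11, 7, 20, 1, 15, 22, 12, 8, 27, 23, 13, 9, 21]

sorted suffixes:
  #0 SA[0]=30  'a'
  #1 SA[1]=28  'aba'
  #2 SA[2]=24  'accfaba'
  #3 SA[3]=5  'acdefcdefbedccddfefaccfaba'
  #4 SA[4]=29  'ba'
  #5 SA[5]=2  'bdcacdefcdefbedccddfefaccfaba'
  #6 SA[6]=0  'bebdcacdefcdefbedccddfefaccfaba'
  #7 SA[7]=14  'bedccddfefaccfaba'
  #8 SA[8]=4  'cacdefcdefbedccddfefaccfaba'
  #9 SA[9]=17  'ccddfefaccfaba'
  #10 SA[10]=25  'ccfaba'
  #11 SA[11]=18  'cddfefaccfaba'
  #12 SA[12]=10  'cdefbedccddfefaccfaba'
  #13 SA[13]=6  'cdefcdefbedccddfefaccfaba'
  #14 SA[14]=26  'cfaba'
  #15 SA[15]=3  'dcacdefcdefbedccddfefaccfaba'
  #16 SA[16]=16  'dccddfefaccfaba'
  #17 SA[17]=19  'ddfefaccfaba'
  #18 SA[18]=11  'defbedccddfefaccfaba'
  #19 SA[19]=7  'defcdefbedccddfefaccfaba'
  #20 SA[20]=20  'dfefaccfaba'
  #21 SA[21]=1  'ebdcacdefcdefbedccddfefaccfaba'
  #22 SA[22]=15  'edccddfefaccfaba'
  #23 SA[23]=22  'efaccfaba'
  #24 SA[24]=12  'efbedccddfefaccfaba'
  #25 SA[25]=8  'efcdefbedccddfefaccfaba'
  #26 SA[26]=27  'faba'
  #27 SA[27]=23  'faccfaba'
  #28 SA[28]=13  'fbedccddfefaccfaba'
  #29 SA[29]=9  'fcdefbedccddfefaccfaba'
  #30 SA[30]=21  'fefaccfaba'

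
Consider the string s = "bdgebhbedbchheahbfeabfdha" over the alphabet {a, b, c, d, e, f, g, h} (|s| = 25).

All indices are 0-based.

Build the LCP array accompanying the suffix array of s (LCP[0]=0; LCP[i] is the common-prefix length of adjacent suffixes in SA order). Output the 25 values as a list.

rank→(start, suffix):
  0 → (24, 'a')
  1 → (19, 'abfdha')
  2 → (14, 'ahbfeabfdha')
  3 → (9, 'bchheahbfeabfdha')
  4 → (0, 'bdgebhbedbchheahbfeabfdha')
  5 → (6, 'bedbchheahbfeabfdha')
  6 → (20, 'bfdha')
  7 → (16, 'bfeabfdha')
  8 → (4, 'bhbedbchheahbfeabfdha')
  9 → (10, 'chheahbfeabfdha')
  10 → (8, 'dbchheahbfeabfdha')
  11 → (1, 'dgebhbedbchheahbfeabfdha')
  12 → (22, 'dha')
  13 → (18, 'eabfdha')
  14 → (13, 'eahbfeabfdha')
  15 → (3, 'ebhbedbchheahbfeabfdha')
  16 → (7, 'edbchheahbfeabfdha')
  17 → (21, 'fdha')
  18 → (17, 'feabfdha')
  19 → (2, 'gebhbedbchheahbfeabfdha')
  20 → (23, 'ha')
  21 → (5, 'hbedbchheahbfeabfdha')
  22 → (15, 'hbfeabfdha')
  23 → (12, 'heahbfeabfdha')
  24 → (11, 'hheahbfeabfdha')

SA = [24, 19, 14, 9, 0, 6, 20, 16, 4, 10, 8, 1, 22, 18, 13, 3, 7, 21, 17, 2, 23, 5, 15, 12, 11]
i: (SA[i-1],SA[i]) lcp shared
  1: (24,19) 1 'a'
  2: (19,14) 1 'a'
  3: (14,9) 0 ''
  4: (9,0) 1 'b'
  5: (0,6) 1 'b'
  6: (6,20) 1 'b'
  7: (20,16) 2 'bf'
  8: (16,4) 1 'b'
  9: (4,10) 0 ''
  10: (10,8) 0 ''
  11: (8,1) 1 'd'
  12: (1,22) 1 'd'
  13: (22,18) 0 ''
  14: (18,13) 2 'ea'
  15: (13,3) 1 'e'
  16: (3,7) 1 'e'
  17: (7,21) 0 ''
  18: (21,17) 1 'f'
  19: (17,2) 0 ''
  20: (2,23) 0 ''
  21: (23,5) 1 'h'
  22: (5,15) 2 'hb'
  23: (15,12) 1 'h'
  24: (12,11) 1 'h'

[0, 1, 1, 0, 1, 1, 1, 2, 1, 0, 0, 1, 1, 0, 2, 1, 1, 0, 1, 0, 0, 1, 2, 1, 1]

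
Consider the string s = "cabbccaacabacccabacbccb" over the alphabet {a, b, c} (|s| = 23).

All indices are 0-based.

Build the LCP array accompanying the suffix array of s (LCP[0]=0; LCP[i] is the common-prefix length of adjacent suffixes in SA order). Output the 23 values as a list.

[0, 1, 4, 2, 1, 2, 2, 0, 1, 3, 1, 1, 3, 0, 2, 5, 3, 1, 2, 1, 3, 2, 2]

rank→(start, suffix):
  0 → (6, 'aacabacccabacbccb')
  1 → (15, 'abacbccb')
  2 → (9, 'abacccabacbccb')
  3 → (1, 'abbccaacabacccabacbccb')
  4 → (7, 'acabacccabacbccb')
  5 → (17, 'acbccb')
  6 → (11, 'acccabacbccb')
  7 → (22, 'b')
  8 → (16, 'bacbccb')
  9 → (10, 'bacccabacbccb')
  10 → (2, 'bbccaacabacccabacbccb')
  11 → (3, 'bccaacabacccabacbccb')
  12 → (19, 'bccb')
  13 → (5, 'caacabacccabacbccb')
  14 → (14, 'cabacbccb')
  15 → (8, 'cabacccabacbccb')
  16 → (0, 'cabbccaacabacccabacbccb')
  17 → (21, 'cb')
  18 → (18, 'cbccb')
  19 → (4, 'ccaacabacccabacbccb')
  20 → (13, 'ccabacbccb')
  21 → (20, 'ccb')
  22 → (12, 'cccabacbccb')

SA = [6, 15, 9, 1, 7, 17, 11, 22, 16, 10, 2, 3, 19, 5, 14, 8, 0, 21, 18, 4, 13, 20, 12]
rank  pair      lcp
   1  s[6:],s[15:]  1  'a'
   2  s[15:],s[9:]  4  'abac'
   3  s[9:],s[1:]  2  'ab'
   4  s[1:],s[7:]  1  'a'
   5  s[7:],s[17:]  2  'ac'
   6  s[17:],s[11:]  2  'ac'
   7  s[11:],s[22:]  0  ''
   8  s[22:],s[16:]  1  'b'
   9  s[16:],s[10:]  3  'bac'
  10  s[10:],s[2:]  1  'b'
  11  s[2:],s[3:]  1  'b'
  12  s[3:],s[19:]  3  'bcc'
  13  s[19:],s[5:]  0  ''
  14  s[5:],s[14:]  2  'ca'
  15  s[14:],s[8:]  5  'cabac'
  16  s[8:],s[0:]  3  'cab'
  17  s[0:],s[21:]  1  'c'
  18  s[21:],s[18:]  2  'cb'
  19  s[18:],s[4:]  1  'c'
  20  s[4:],s[13:]  3  'cca'
  21  s[13:],s[20:]  2  'cc'
  22  s[20:],s[12:]  2  'cc'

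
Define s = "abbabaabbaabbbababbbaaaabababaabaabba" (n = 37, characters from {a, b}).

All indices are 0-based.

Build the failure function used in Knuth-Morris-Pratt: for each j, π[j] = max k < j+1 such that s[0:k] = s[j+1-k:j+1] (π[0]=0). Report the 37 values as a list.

π[0] = 0
j=1 s[j]='b': π[1]=0 (border '')
j=2 s[j]='b': π[2]=0 (border '')
j=3 s[j]='a': π[3]=1 (border 'a')
j=4 s[j]='b': π[4]=2 (border 'ab')
j=5 s[j]='a': k: 2→0; π[5]=1 (border 'a')
j=6 s[j]='a': k: 1→0; π[6]=1 (border 'a')
j=7 s[j]='b': π[7]=2 (border 'ab')
j=8 s[j]='b': π[8]=3 (border 'abb')
j=9 s[j]='a': π[9]=4 (border 'abba')
j=10 s[j]='a': k: 4→1→0; π[10]=1 (border 'a')
j=11 s[j]='b': π[11]=2 (border 'ab')
j=12 s[j]='b': π[12]=3 (border 'abb')
j=13 s[j]='b': k: 3→0; π[13]=0 (border '')
j=14 s[j]='a': π[14]=1 (border 'a')
j=15 s[j]='b': π[15]=2 (border 'ab')
j=16 s[j]='a': k: 2→0; π[16]=1 (border 'a')
j=17 s[j]='b': π[17]=2 (border 'ab')
j=18 s[j]='b': π[18]=3 (border 'abb')
j=19 s[j]='b': k: 3→0; π[19]=0 (border '')
j=20 s[j]='a': π[20]=1 (border 'a')
j=21 s[j]='a': k: 1→0; π[21]=1 (border 'a')
j=22 s[j]='a': k: 1→0; π[22]=1 (border 'a')
j=23 s[j]='a': k: 1→0; π[23]=1 (border 'a')
j=24 s[j]='b': π[24]=2 (border 'ab')
j=25 s[j]='a': k: 2→0; π[25]=1 (border 'a')
j=26 s[j]='b': π[26]=2 (border 'ab')
j=27 s[j]='a': k: 2→0; π[27]=1 (border 'a')
j=28 s[j]='b': π[28]=2 (border 'ab')
j=29 s[j]='a': k: 2→0; π[29]=1 (border 'a')
j=30 s[j]='a': k: 1→0; π[30]=1 (border 'a')
j=31 s[j]='b': π[31]=2 (border 'ab')
j=32 s[j]='a': k: 2→0; π[32]=1 (border 'a')
j=33 s[j]='a': k: 1→0; π[33]=1 (border 'a')
j=34 s[j]='b': π[34]=2 (border 'ab')
j=35 s[j]='b': π[35]=3 (border 'abb')
j=36 s[j]='a': π[36]=4 (border 'abba')

[0, 0, 0, 1, 2, 1, 1, 2, 3, 4, 1, 2, 3, 0, 1, 2, 1, 2, 3, 0, 1, 1, 1, 1, 2, 1, 2, 1, 2, 1, 1, 2, 1, 1, 2, 3, 4]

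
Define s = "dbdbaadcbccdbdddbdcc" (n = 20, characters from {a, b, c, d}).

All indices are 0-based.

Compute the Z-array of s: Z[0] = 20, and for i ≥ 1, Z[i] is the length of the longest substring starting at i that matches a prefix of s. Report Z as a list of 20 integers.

[20, 0, 2, 0, 0, 0, 1, 0, 0, 0, 0, 3, 0, 1, 1, 3, 0, 1, 0, 0]

Z[0]=20
i=1: outside box; Z[1]=0
i=2: outside box; Z[2]=2 extend→box=[2,4)
i=3: min(r-i=1, Z[1]=0)=0; Z[3]=0
i=4: outside box; Z[4]=0
i=5: outside box; Z[5]=0
i=6: outside box; Z[6]=1 extend→box=[6,7)
i=7: outside box; Z[7]=0
i=8: outside box; Z[8]=0
i=9: outside box; Z[9]=0
i=10: outside box; Z[10]=0
i=11: outside box; Z[11]=3 extend→box=[11,14)
i=12: min(r-i=2, Z[1]=0)=0; Z[12]=0
i=13: min(r-i=1, Z[2]=2)=1; Z[13]=1
i=14: outside box; Z[14]=1 extend→box=[14,15)
i=15: outside box; Z[15]=3 extend→box=[15,18)
i=16: min(r-i=2, Z[1]=0)=0; Z[16]=0
i=17: min(r-i=1, Z[2]=2)=1; Z[17]=1
i=18: outside box; Z[18]=0
i=19: outside box; Z[19]=0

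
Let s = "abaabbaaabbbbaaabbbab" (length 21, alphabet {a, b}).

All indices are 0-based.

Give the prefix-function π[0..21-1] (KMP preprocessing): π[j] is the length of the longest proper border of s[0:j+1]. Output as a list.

π[0] = 0
j=1 s[j]='b': π[1]=0 (border '')
j=2 s[j]='a': π[2]=1 (border 'a')
j=3 s[j]='a': k: 1→0; π[3]=1 (border 'a')
j=4 s[j]='b': π[4]=2 (border 'ab')
j=5 s[j]='b': k: 2→0; π[5]=0 (border '')
j=6 s[j]='a': π[6]=1 (border 'a')
j=7 s[j]='a': k: 1→0; π[7]=1 (border 'a')
j=8 s[j]='a': k: 1→0; π[8]=1 (border 'a')
j=9 s[j]='b': π[9]=2 (border 'ab')
j=10 s[j]='b': k: 2→0; π[10]=0 (border '')
j=11 s[j]='b': π[11]=0 (border '')
j=12 s[j]='b': π[12]=0 (border '')
j=13 s[j]='a': π[13]=1 (border 'a')
j=14 s[j]='a': k: 1→0; π[14]=1 (border 'a')
j=15 s[j]='a': k: 1→0; π[15]=1 (border 'a')
j=16 s[j]='b': π[16]=2 (border 'ab')
j=17 s[j]='b': k: 2→0; π[17]=0 (border '')
j=18 s[j]='b': π[18]=0 (border '')
j=19 s[j]='a': π[19]=1 (border 'a')
j=20 s[j]='b': π[20]=2 (border 'ab')

[0, 0, 1, 1, 2, 0, 1, 1, 1, 2, 0, 0, 0, 1, 1, 1, 2, 0, 0, 1, 2]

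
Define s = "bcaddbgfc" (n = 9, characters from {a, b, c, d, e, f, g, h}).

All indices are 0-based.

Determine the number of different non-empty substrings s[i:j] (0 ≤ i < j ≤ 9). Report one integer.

42

rank | idx | suffix
   0 |   2 | addbgfc
   1 |   0 | bcaddbgfc
   2 |   5 | bgfc
   3 |   8 | c
   4 |   1 | caddbgfc
   5 |   4 | dbgfc
   6 |   3 | ddbgfc
   7 |   7 | fc
   8 |   6 | gfc

SA = [2, 0, 5, 8, 1, 4, 3, 7, 6]
i: (SA[i-1],SA[i]) lcp shared
  1: (2,0) 0 ''
  2: (0,5) 1 'b'
  3: (5,8) 0 ''
  4: (8,1) 1 'c'
  5: (1,4) 0 ''
  6: (4,3) 1 'd'
  7: (3,7) 0 ''
  8: (7,6) 0 ''

n(n+1)/2 = 9·10/2 = 45
Σ LCP = 0 + 0 + 1 + 0 + 1 + 0 + 1 + 0 + 0 = 3
distinct = 45 − 3 = 42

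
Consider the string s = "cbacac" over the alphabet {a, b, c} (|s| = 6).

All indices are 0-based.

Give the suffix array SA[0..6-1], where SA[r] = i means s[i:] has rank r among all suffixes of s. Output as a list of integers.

rank→(start, suffix):
  0 → (4, 'ac')
  1 → (2, 'acac')
  2 → (1, 'bacac')
  3 → (5, 'c')
  4 → (3, 'cac')
  5 → (0, 'cbacac')

[4, 2, 1, 5, 3, 0]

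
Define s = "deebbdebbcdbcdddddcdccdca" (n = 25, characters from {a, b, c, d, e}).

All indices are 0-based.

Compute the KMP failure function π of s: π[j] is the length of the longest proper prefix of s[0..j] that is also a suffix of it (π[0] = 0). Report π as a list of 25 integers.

π[0] = 0
j=1 s[j]='e': π[1]=0 (border '')
j=2 s[j]='e': π[2]=0 (border '')
j=3 s[j]='b': π[3]=0 (border '')
j=4 s[j]='b': π[4]=0 (border '')
j=5 s[j]='d': π[5]=1 (border 'd')
j=6 s[j]='e': π[6]=2 (border 'de')
j=7 s[j]='b': k: 2→0; π[7]=0 (border '')
j=8 s[j]='b': π[8]=0 (border '')
j=9 s[j]='c': π[9]=0 (border '')
j=10 s[j]='d': π[10]=1 (border 'd')
j=11 s[j]='b': k: 1→0; π[11]=0 (border '')
j=12 s[j]='c': π[12]=0 (border '')
j=13 s[j]='d': π[13]=1 (border 'd')
j=14 s[j]='d': k: 1→0; π[14]=1 (border 'd')
j=15 s[j]='d': k: 1→0; π[15]=1 (border 'd')
j=16 s[j]='d': k: 1→0; π[16]=1 (border 'd')
j=17 s[j]='d': k: 1→0; π[17]=1 (border 'd')
j=18 s[j]='c': k: 1→0; π[18]=0 (border '')
j=19 s[j]='d': π[19]=1 (border 'd')
j=20 s[j]='c': k: 1→0; π[20]=0 (border '')
j=21 s[j]='c': π[21]=0 (border '')
j=22 s[j]='d': π[22]=1 (border 'd')
j=23 s[j]='c': k: 1→0; π[23]=0 (border '')
j=24 s[j]='a': π[24]=0 (border '')

[0, 0, 0, 0, 0, 1, 2, 0, 0, 0, 1, 0, 0, 1, 1, 1, 1, 1, 0, 1, 0, 0, 1, 0, 0]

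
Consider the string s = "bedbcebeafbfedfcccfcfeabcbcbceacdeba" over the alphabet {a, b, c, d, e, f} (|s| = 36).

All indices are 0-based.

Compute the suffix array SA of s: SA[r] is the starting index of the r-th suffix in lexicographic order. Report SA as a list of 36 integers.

[35, 22, 30, 8, 34, 23, 25, 27, 3, 6, 0, 10, 24, 26, 15, 16, 31, 28, 4, 17, 19, 2, 32, 13, 21, 29, 7, 33, 5, 1, 12, 9, 14, 18, 20, 11]

rank | idx | suffix
   0 |  35 | a
   1 |  22 | abcbcbceacdeba
   2 |  30 | acdeba
   3 |   8 | afbfedfcccfcfeabcbcbceacdeba
   4 |  34 | ba
   5 |  23 | bcbcbceacdeba
   6 |  25 | bcbceacdeba
   7 |  27 | bceacdeba
   8 |   3 | bcebeafbfedfcccfcfeabcbcbceacdeba
   9 |   6 | beafbfedfcccfcfeabcbcbceacdeba
  10 |   0 | bedbcebeafbfedfcccfcfeabcbcbceacdeba
  11 |  10 | bfedfcccfcfeabcbcbceacdeba
  12 |  24 | cbcbceacdeba
  13 |  26 | cbceacdeba
  14 |  15 | cccfcfeabcbcbceacdeba
  15 |  16 | ccfcfeabcbcbceacdeba
  16 |  31 | cdeba
  17 |  28 | ceacdeba
  18 |   4 | cebeafbfedfcccfcfeabcbcbceacdeba
  19 |  17 | cfcfeabcbcbceacdeba
  20 |  19 | cfeabcbcbceacdeba
  21 |   2 | dbcebeafbfedfcccfcfeabcbcbceacdeba
  22 |  32 | deba
  23 |  13 | dfcccfcfeabcbcbceacdeba
  24 |  21 | eabcbcbceacdeba
  25 |  29 | eacdeba
  26 |   7 | eafbfedfcccfcfeabcbcbceacdeba
  27 |  33 | eba
  28 |   5 | ebeafbfedfcccfcfeabcbcbceacdeba
  29 |   1 | edbcebeafbfedfcccfcfeabcbcbceacdeba
  30 |  12 | edfcccfcfeabcbcbceacdeba
  31 |   9 | fbfedfcccfcfeabcbcbceacdeba
  32 |  14 | fcccfcfeabcbcbceacdeba
  33 |  18 | fcfeabcbcbceacdeba
  34 |  20 | feabcbcbceacdeba
  35 |  11 | fedfcccfcfeabcbcbceacdeba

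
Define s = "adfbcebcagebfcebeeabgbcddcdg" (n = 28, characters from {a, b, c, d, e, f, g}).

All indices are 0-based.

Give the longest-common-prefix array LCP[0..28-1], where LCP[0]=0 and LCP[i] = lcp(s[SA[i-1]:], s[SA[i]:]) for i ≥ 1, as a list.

[0, 1, 1, 0, 2, 2, 1, 1, 1, 0, 1, 2, 1, 3, 0, 1, 1, 1, 0, 1, 2, 2, 1, 0, 1, 0, 1, 1]

sorted suffixes:
  #0 SA[0]=18  'abgbcddcdg'
  #1 SA[1]=0  'adfbcebcagebfcebeeabgbcddcdg'
  #2 SA[2]=8  'agebfcebeeabgbcddcdg'
  #3 SA[3]=6  'bcagebfcebeeabgbcddcdg'
  #4 SA[4]=21  'bcddcdg'
  #5 SA[5]=3  'bcebcagebfcebeeabgbcddcdg'
  #6 SA[6]=15  'beeabgbcddcdg'
  #7 SA[7]=11  'bfcebeeabgbcddcdg'
  #8 SA[8]=19  'bgbcddcdg'
  #9 SA[9]=7  'cagebfcebeeabgbcddcdg'
  #10 SA[10]=22  'cddcdg'
  #11 SA[11]=25  'cdg'
  #12 SA[12]=4  'cebcagebfcebeeabgbcddcdg'
  #13 SA[13]=13  'cebeeabgbcddcdg'
  #14 SA[14]=24  'dcdg'
  #15 SA[15]=23  'ddcdg'
  #16 SA[16]=1  'dfbcebcagebfcebeeabgbcddcdg'
  #17 SA[17]=26  'dg'
  #18 SA[18]=17  'eabgbcddcdg'
  #19 SA[19]=5  'ebcagebfcebeeabgbcddcdg'
  #20 SA[20]=14  'ebeeabgbcddcdg'
  #21 SA[21]=10  'ebfcebeeabgbcddcdg'
  #22 SA[22]=16  'eeabgbcddcdg'
  #23 SA[23]=2  'fbcebcagebfcebeeabgbcddcdg'
  #24 SA[24]=12  'fcebeeabgbcddcdg'
  #25 SA[25]=27  'g'
  #26 SA[26]=20  'gbcddcdg'
  #27 SA[27]=9  'gebfcebeeabgbcddcdg'

SA = [18, 0, 8, 6, 21, 3, 15, 11, 19, 7, 22, 25, 4, 13, 24, 23, 1, 26, 17, 5, 14, 10, 16, 2, 12, 27, 20, 9]
[i] adj suffixes → lcp
  [1] 18/0 → 1 ('a')
  [2] 0/8 → 1 ('a')
  [3] 8/6 → 0 ('')
  [4] 6/21 → 2 ('bc')
  [5] 21/3 → 2 ('bc')
  [6] 3/15 → 1 ('b')
  [7] 15/11 → 1 ('b')
  [8] 11/19 → 1 ('b')
  [9] 19/7 → 0 ('')
  [10] 7/22 → 1 ('c')
  [11] 22/25 → 2 ('cd')
  [12] 25/4 → 1 ('c')
  [13] 4/13 → 3 ('ceb')
  [14] 13/24 → 0 ('')
  [15] 24/23 → 1 ('d')
  [16] 23/1 → 1 ('d')
  [17] 1/26 → 1 ('d')
  [18] 26/17 → 0 ('')
  [19] 17/5 → 1 ('e')
  [20] 5/14 → 2 ('eb')
  [21] 14/10 → 2 ('eb')
  [22] 10/16 → 1 ('e')
  [23] 16/2 → 0 ('')
  [24] 2/12 → 1 ('f')
  [25] 12/27 → 0 ('')
  [26] 27/20 → 1 ('g')
  [27] 20/9 → 1 ('g')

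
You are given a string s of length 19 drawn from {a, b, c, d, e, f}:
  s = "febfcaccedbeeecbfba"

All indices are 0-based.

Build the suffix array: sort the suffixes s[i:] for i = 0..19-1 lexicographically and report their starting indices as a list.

[18, 5, 17, 10, 15, 2, 4, 14, 6, 7, 9, 1, 13, 8, 12, 11, 16, 3, 0]

rank | idx | suffix
   0 |  18 | a
   1 |   5 | accedbeeecbfba
   2 |  17 | ba
   3 |  10 | beeecbfba
   4 |  15 | bfba
   5 |   2 | bfcaccedbeeecbfba
   6 |   4 | caccedbeeecbfba
   7 |  14 | cbfba
   8 |   6 | ccedbeeecbfba
   9 |   7 | cedbeeecbfba
  10 |   9 | dbeeecbfba
  11 |   1 | ebfcaccedbeeecbfba
  12 |  13 | ecbfba
  13 |   8 | edbeeecbfba
  14 |  12 | eecbfba
  15 |  11 | eeecbfba
  16 |  16 | fba
  17 |   3 | fcaccedbeeecbfba
  18 |   0 | febfcaccedbeeecbfba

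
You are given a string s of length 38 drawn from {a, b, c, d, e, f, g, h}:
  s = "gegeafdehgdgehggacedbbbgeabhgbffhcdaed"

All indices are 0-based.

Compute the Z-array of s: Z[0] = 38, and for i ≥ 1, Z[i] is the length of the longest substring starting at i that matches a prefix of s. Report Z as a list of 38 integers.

[38, 0, 2, 0, 0, 0, 0, 0, 0, 1, 0, 2, 0, 0, 1, 1, 0, 0, 0, 0, 0, 0, 0, 2, 0, 0, 0, 0, 1, 0, 0, 0, 0, 0, 0, 0, 0, 0]

Z[0]=38
i=1: outside box; Z[1]=0
i=2: outside box; Z[2]=2 scan→box=[2,4)
i=3: min(r-i=1, Z[1]=0)=0; Z[3]=0
i=4: outside box; Z[4]=0
i=5: outside box; Z[5]=0
i=6: outside box; Z[6]=0
i=7: outside box; Z[7]=0
i=8: outside box; Z[8]=0
i=9: outside box; Z[9]=1 scan→box=[9,10)
i=10: outside box; Z[10]=0
i=11: outside box; Z[11]=2 scan→box=[11,13)
i=12: min(r-i=1, Z[1]=0)=0; Z[12]=0
i=13: outside box; Z[13]=0
i=14: outside box; Z[14]=1 scan→box=[14,15)
i=15: outside box; Z[15]=1 scan→box=[15,16)
i=16: outside box; Z[16]=0
i=17: outside box; Z[17]=0
i=18: outside box; Z[18]=0
i=19: outside box; Z[19]=0
i=20: outside box; Z[20]=0
i=21: outside box; Z[21]=0
i=22: outside box; Z[22]=0
i=23: outside box; Z[23]=2 scan→box=[23,25)
i=24: min(r-i=1, Z[1]=0)=0; Z[24]=0
i=25: outside box; Z[25]=0
i=26: outside box; Z[26]=0
i=27: outside box; Z[27]=0
i=28: outside box; Z[28]=1 scan→box=[28,29)
i=29: outside box; Z[29]=0
i=30: outside box; Z[30]=0
i=31: outside box; Z[31]=0
i=32: outside box; Z[32]=0
i=33: outside box; Z[33]=0
i=34: outside box; Z[34]=0
i=35: outside box; Z[35]=0
i=36: outside box; Z[36]=0
i=37: outside box; Z[37]=0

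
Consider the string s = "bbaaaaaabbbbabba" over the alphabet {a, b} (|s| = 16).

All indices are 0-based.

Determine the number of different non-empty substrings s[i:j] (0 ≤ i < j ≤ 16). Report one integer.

101

sorted suffixes:
  #0 SA[0]=15  'a'
  #1 SA[1]=2  'aaaaaabbbbabba'
  #2 SA[2]=3  'aaaaabbbbabba'
  #3 SA[3]=4  'aaaabbbbabba'
  #4 SA[4]=5  'aaabbbbabba'
  #5 SA[5]=6  'aabbbbabba'
  #6 SA[6]=12  'abba'
  #7 SA[7]=7  'abbbbabba'
  #8 SA[8]=14  'ba'
  #9 SA[9]=1  'baaaaaabbbbabba'
  #10 SA[10]=11  'babba'
  #11 SA[11]=13  'bba'
  #12 SA[12]=0  'bbaaaaaabbbbabba'
  #13 SA[13]=10  'bbabba'
  #14 SA[14]=9  'bbbabba'
  #15 SA[15]=8  'bbbbabba'

SA = [15, 2, 3, 4, 5, 6, 12, 7, 14, 1, 11, 13, 0, 10, 9, 8]
i: (SA[i-1],SA[i]) lcp shared
  1: (15,2) 1 'a'
  2: (2,3) 5 'aaaaa'
  3: (3,4) 4 'aaaa'
  4: (4,5) 3 'aaa'
  5: (5,6) 2 'aa'
  6: (6,12) 1 'a'
  7: (12,7) 3 'abb'
  8: (7,14) 0 ''
  9: (14,1) 2 'ba'
  10: (1,11) 2 'ba'
  11: (11,13) 1 'b'
  12: (13,0) 3 'bba'
  13: (0,10) 3 'bba'
  14: (10,9) 2 'bb'
  15: (9,8) 3 'bbb'

n(n+1)/2 = 16·17/2 = 136
Σ LCP = 0 + 1 + 5 + 4 + 3 + 2 + 1 + 3 + 0 + 2 + 2 + 1 + 3 + 3 + 2 + 3 = 35
distinct = 136 − 35 = 101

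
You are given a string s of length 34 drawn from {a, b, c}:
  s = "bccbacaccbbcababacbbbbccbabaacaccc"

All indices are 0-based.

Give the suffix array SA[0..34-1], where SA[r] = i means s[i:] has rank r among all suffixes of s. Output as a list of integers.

[27, 25, 12, 14, 4, 28, 16, 6, 30, 26, 24, 13, 3, 15, 18, 19, 9, 20, 10, 21, 0, 33, 11, 5, 29, 23, 2, 17, 8, 32, 22, 1, 7, 31]

sorted suffixes:
  #0 SA[0]=27  'aacaccc'
  #1 SA[1]=25  'abaacaccc'
  #2 SA[2]=12  'ababacbbbbccbabaacaccc'
  #3 SA[3]=14  'abacbbbbccbabaacaccc'
  #4 SA[4]=4  'acaccbbcababacbbbbccbabaacaccc'
  #5 SA[5]=28  'acaccc'
  #6 SA[6]=16  'acbbbbccbabaacaccc'
  #7 SA[7]=6  'accbbcababacbbbbccbabaacaccc'
  #8 SA[8]=30  'accc'
  #9 SA[9]=26  'baacaccc'
  #10 SA[10]=24  'babaacaccc'
  #11 SA[11]=13  'babacbbbbccbabaacaccc'
  #12 SA[12]=3  'bacaccbbcababacbbbbccbabaacaccc'
  #13 SA[13]=15  'bacbbbbccbabaacaccc'
  #14 SA[14]=18  'bbbbccbabaacaccc'
  #15 SA[15]=19  'bbbccbabaacaccc'
  #16 SA[16]=9  'bbcababacbbbbccbabaacaccc'
  #17 SA[17]=20  'bbccbabaacaccc'
  #18 SA[18]=10  'bcababacbbbbccbabaacaccc'
  #19 SA[19]=21  'bccbabaacaccc'
  #20 SA[20]=0  'bccbacaccbbcababacbbbbccbabaacaccc'
  #21 SA[21]=33  'c'
  #22 SA[22]=11  'cababacbbbbccbabaacaccc'
  #23 SA[23]=5  'caccbbcababacbbbbccbabaacaccc'
  #24 SA[24]=29  'caccc'
  #25 SA[25]=23  'cbabaacaccc'
  #26 SA[26]=2  'cbacaccbbcababacbbbbccbabaacaccc'
  #27 SA[27]=17  'cbbbbccbabaacaccc'
  #28 SA[28]=8  'cbbcababacbbbbccbabaacaccc'
  #29 SA[29]=32  'cc'
  #30 SA[30]=22  'ccbabaacaccc'
  #31 SA[31]=1  'ccbacaccbbcababacbbbbccbabaacaccc'
  #32 SA[32]=7  'ccbbcababacbbbbccbabaacaccc'
  #33 SA[33]=31  'ccc'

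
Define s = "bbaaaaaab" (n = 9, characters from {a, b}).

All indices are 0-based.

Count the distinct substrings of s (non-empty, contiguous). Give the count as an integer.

rank | idx | suffix
   0 |   2 | aaaaaab
   1 |   3 | aaaaab
   2 |   4 | aaaab
   3 |   5 | aaab
   4 |   6 | aab
   5 |   7 | ab
   6 |   8 | b
   7 |   1 | baaaaaab
   8 |   0 | bbaaaaaab

SA = [2, 3, 4, 5, 6, 7, 8, 1, 0]
[i] adj suffixes → lcp
  [1] 2/3 → 5 ('aaaaa')
  [2] 3/4 → 4 ('aaaa')
  [3] 4/5 → 3 ('aaa')
  [4] 5/6 → 2 ('aa')
  [5] 6/7 → 1 ('a')
  [6] 7/8 → 0 ('')
  [7] 8/1 → 1 ('b')
  [8] 1/0 → 1 ('b')

n(n+1)/2 = 9·10/2 = 45
Σ LCP = 0 + 5 + 4 + 3 + 2 + 1 + 0 + 1 + 1 = 17
distinct = 45 − 17 = 28

28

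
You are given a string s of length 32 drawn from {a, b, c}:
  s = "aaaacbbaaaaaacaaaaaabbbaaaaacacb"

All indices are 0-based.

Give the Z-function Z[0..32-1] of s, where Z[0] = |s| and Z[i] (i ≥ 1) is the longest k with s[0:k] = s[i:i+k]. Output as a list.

Z[0]=32
i=1: i≥r, start 0; Z[1]=3 grow→box=[1,4)
i=2: min(r-i=2, Z[1]=3)=2; Z[2]=2
i=3: min(r-i=1, Z[2]=2)=1; Z[3]=1
i=4: i≥r, start 0; Z[4]=0
i=5: i≥r, start 0; Z[5]=0
i=6: i≥r, start 0; Z[6]=0
i=7: i≥r, start 0; Z[7]=4 grow→box=[7,11)
i=8: min(r-i=3, Z[1]=3)=3; Z[8]=4 grow→box=[8,12)
i=9: min(r-i=3, Z[1]=3)=3; Z[9]=5 grow→box=[9,14)
i=10: min(r-i=4, Z[1]=3)=3; Z[10]=3
i=11: min(r-i=3, Z[2]=2)=2; Z[11]=2
i=12: min(r-i=2, Z[3]=1)=1; Z[12]=1
i=13: min(r-i=1, Z[4]=0)=0; Z[13]=0
i=14: i≥r, start 0; Z[14]=4 grow→box=[14,18)
i=15: min(r-i=3, Z[1]=3)=3; Z[15]=4 grow→box=[15,19)
i=16: min(r-i=3, Z[1]=3)=3; Z[16]=4 grow→box=[16,20)
i=17: min(r-i=3, Z[1]=3)=3; Z[17]=3
i=18: min(r-i=2, Z[2]=2)=2; Z[18]=2
i=19: min(r-i=1, Z[3]=1)=1; Z[19]=1
i=20: i≥r, start 0; Z[20]=0
i=21: i≥r, start 0; Z[21]=0
i=22: i≥r, start 0; Z[22]=0
i=23: i≥r, start 0; Z[23]=4 grow→box=[23,27)
i=24: min(r-i=3, Z[1]=3)=3; Z[24]=5 grow→box=[24,29)
i=25: min(r-i=4, Z[1]=3)=3; Z[25]=3
i=26: min(r-i=3, Z[2]=2)=2; Z[26]=2
i=27: min(r-i=2, Z[3]=1)=1; Z[27]=1
i=28: min(r-i=1, Z[4]=0)=0; Z[28]=0
i=29: i≥r, start 0; Z[29]=1 grow→box=[29,30)
i=30: i≥r, start 0; Z[30]=0
i=31: i≥r, start 0; Z[31]=0

[32, 3, 2, 1, 0, 0, 0, 4, 4, 5, 3, 2, 1, 0, 4, 4, 4, 3, 2, 1, 0, 0, 0, 4, 5, 3, 2, 1, 0, 1, 0, 0]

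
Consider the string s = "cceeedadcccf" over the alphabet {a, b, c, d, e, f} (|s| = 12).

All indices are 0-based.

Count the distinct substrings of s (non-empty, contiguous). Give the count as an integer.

68

sorted suffixes:
  #0 SA[0]=6  'adcccf'
  #1 SA[1]=8  'cccf'
  #2 SA[2]=0  'cceeedadcccf'
  #3 SA[3]=9  'ccf'
  #4 SA[4]=1  'ceeedadcccf'
  #5 SA[5]=10  'cf'
  #6 SA[6]=5  'dadcccf'
  #7 SA[7]=7  'dcccf'
  #8 SA[8]=4  'edadcccf'
  #9 SA[9]=3  'eedadcccf'
  #10 SA[10]=2  'eeedadcccf'
  #11 SA[11]=11  'f'

SA = [6, 8, 0, 9, 1, 10, 5, 7, 4, 3, 2, 11]
[i] adj suffixes → lcp
  [1] 6/8 → 0 ('')
  [2] 8/0 → 2 ('cc')
  [3] 0/9 → 2 ('cc')
  [4] 9/1 → 1 ('c')
  [5] 1/10 → 1 ('c')
  [6] 10/5 → 0 ('')
  [7] 5/7 → 1 ('d')
  [8] 7/4 → 0 ('')
  [9] 4/3 → 1 ('e')
  [10] 3/2 → 2 ('ee')
  [11] 2/11 → 0 ('')

n(n+1)/2 = 12·13/2 = 78
Σ LCP = 0 + 0 + 2 + 2 + 1 + 1 + 0 + 1 + 0 + 1 + 2 + 0 = 10
distinct = 78 − 10 = 68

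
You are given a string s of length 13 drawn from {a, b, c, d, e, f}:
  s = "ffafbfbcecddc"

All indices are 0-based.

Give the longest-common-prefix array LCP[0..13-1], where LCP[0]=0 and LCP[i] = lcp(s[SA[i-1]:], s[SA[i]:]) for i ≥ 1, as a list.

sorted suffixes:
  #0 SA[0]=2  'afbfbcecddc'
  #1 SA[1]=6  'bcecddc'
  #2 SA[2]=4  'bfbcecddc'
  #3 SA[3]=12  'c'
  #4 SA[4]=9  'cddc'
  #5 SA[5]=7  'cecddc'
  #6 SA[6]=11  'dc'
  #7 SA[7]=10  'ddc'
  #8 SA[8]=8  'ecddc'
  #9 SA[9]=1  'fafbfbcecddc'
  #10 SA[10]=5  'fbcecddc'
  #11 SA[11]=3  'fbfbcecddc'
  #12 SA[12]=0  'ffafbfbcecddc'

SA = [2, 6, 4, 12, 9, 7, 11, 10, 8, 1, 5, 3, 0]
rank  pair      lcp
   1  s[2:],s[6:]  0  ''
   2  s[6:],s[4:]  1  'b'
   3  s[4:],s[12:]  0  ''
   4  s[12:],s[9:]  1  'c'
   5  s[9:],s[7:]  1  'c'
   6  s[7:],s[11:]  0  ''
   7  s[11:],s[10:]  1  'd'
   8  s[10:],s[8:]  0  ''
   9  s[8:],s[1:]  0  ''
  10  s[1:],s[5:]  1  'f'
  11  s[5:],s[3:]  2  'fb'
  12  s[3:],s[0:]  1  'f'

[0, 0, 1, 0, 1, 1, 0, 1, 0, 0, 1, 2, 1]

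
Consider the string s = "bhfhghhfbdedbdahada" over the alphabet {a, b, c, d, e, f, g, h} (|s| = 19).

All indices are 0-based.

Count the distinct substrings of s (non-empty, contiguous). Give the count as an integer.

rank | idx | suffix
   0 |  18 | a
   1 |  16 | ada
   2 |  14 | ahada
   3 |  12 | bdahada
   4 |   8 | bdedbdahada
   5 |   0 | bhfhghhfbdedbdahada
   6 |  17 | da
   7 |  13 | dahada
   8 |  11 | dbdahada
   9 |   9 | dedbdahada
  10 |  10 | edbdahada
  11 |   7 | fbdedbdahada
  12 |   2 | fhghhfbdedbdahada
  13 |   4 | ghhfbdedbdahada
  14 |  15 | hada
  15 |   6 | hfbdedbdahada
  16 |   1 | hfhghhfbdedbdahada
  17 |   3 | hghhfbdedbdahada
  18 |   5 | hhfbdedbdahada

SA = [18, 16, 14, 12, 8, 0, 17, 13, 11, 9, 10, 7, 2, 4, 15, 6, 1, 3, 5]
[i] adj suffixes → lcp
  [1] 18/16 → 1 ('a')
  [2] 16/14 → 1 ('a')
  [3] 14/12 → 0 ('')
  [4] 12/8 → 2 ('bd')
  [5] 8/0 → 1 ('b')
  [6] 0/17 → 0 ('')
  [7] 17/13 → 2 ('da')
  [8] 13/11 → 1 ('d')
  [9] 11/9 → 1 ('d')
  [10] 9/10 → 0 ('')
  [11] 10/7 → 0 ('')
  [12] 7/2 → 1 ('f')
  [13] 2/4 → 0 ('')
  [14] 4/15 → 0 ('')
  [15] 15/6 → 1 ('h')
  [16] 6/1 → 2 ('hf')
  [17] 1/3 → 1 ('h')
  [18] 3/5 → 1 ('h')

n(n+1)/2 = 19·20/2 = 190
Σ LCP = 0 + 1 + 1 + 0 + 2 + 1 + 0 + 2 + 1 + 1 + 0 + 0 + 1 + 0 + 0 + 1 + 2 + 1 + 1 = 15
distinct = 190 − 15 = 175

175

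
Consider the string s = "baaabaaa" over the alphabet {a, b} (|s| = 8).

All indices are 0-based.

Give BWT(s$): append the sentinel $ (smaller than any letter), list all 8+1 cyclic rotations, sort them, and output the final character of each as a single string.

rank  rotation   last
    0  $baaabaaa  a
    1  a$baaabaa  a
    2  aa$baaaba  a
    3  aaa$baaab  b
    4  aaabaaa$b  b
    5  aabaaa$ba  a
    6  abaaa$baa  a
    7  baaa$baaa  a
    8  baaabaaa$  $

aaabbaaa$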